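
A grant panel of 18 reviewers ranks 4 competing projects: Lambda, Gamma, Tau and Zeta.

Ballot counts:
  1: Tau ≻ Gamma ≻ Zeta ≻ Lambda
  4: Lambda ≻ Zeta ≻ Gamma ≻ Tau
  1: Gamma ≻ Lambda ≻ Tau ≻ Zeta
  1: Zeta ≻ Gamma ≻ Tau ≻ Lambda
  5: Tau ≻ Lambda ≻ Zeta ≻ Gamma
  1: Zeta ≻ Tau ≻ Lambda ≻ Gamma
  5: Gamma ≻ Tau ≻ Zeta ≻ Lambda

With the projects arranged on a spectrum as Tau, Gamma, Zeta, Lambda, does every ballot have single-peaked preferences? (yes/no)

Axis positions: Tau=1, Gamma=2, Zeta=3, Lambda=4.
Ballot type 1 (peak Tau at position 1): ranking walks positions 1-2-3-4, expanding outward from the peak — single-peaked.
Ballot type 2 (peak Lambda at position 4): ranking walks positions 4-3-2-1, expanding outward from the peak — single-peaked.
Ballot type 3: ranking walks positions 2-4-1-3; Lambda is ranked above Zeta even though Zeta lies between Lambda and the peak Gamma on the axis — preferences dip and rise again. Not single-peaked.
Ballot type 4 (peak Zeta at position 3): ranking walks positions 3-2-1-4, expanding outward from the peak — single-peaked.
Ballot type 5: ranking walks positions 1-4-3-2; Lambda is ranked above Gamma even though Gamma lies between Lambda and the peak Tau on the axis — preferences dip and rise again. Not single-peaked.
Ballot type 6: ranking walks positions 3-1-4-2; Tau is ranked above Gamma even though Gamma lies between Tau and the peak Zeta on the axis — preferences dip and rise again. Not single-peaked.
Ballot type 7 (peak Gamma at position 2): ranking walks positions 2-1-3-4, expanding outward from the peak — single-peaked.
Ballot type 3 violates single-peakedness, so the profile is not single-peaked on this axis.

no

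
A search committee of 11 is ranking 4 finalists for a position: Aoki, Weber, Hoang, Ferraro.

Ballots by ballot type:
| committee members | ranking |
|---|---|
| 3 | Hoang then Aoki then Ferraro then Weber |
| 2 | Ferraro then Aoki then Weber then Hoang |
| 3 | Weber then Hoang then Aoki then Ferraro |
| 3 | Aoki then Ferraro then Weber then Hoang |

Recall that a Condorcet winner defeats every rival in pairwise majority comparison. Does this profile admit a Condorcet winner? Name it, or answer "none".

none

Check each pair by majority over 11 ballots:
Aoki–Weber: Aoki 8–3.
Aoki vs Hoang: 2+3 = 5 for Aoki, 6 for Hoang — Hoang by 6–5.
Aoki–Ferraro: Aoki 9–2.
Weber–Hoang: Weber 8–3.
Weber vs Ferraro: Ferraro, 8–3.
Hoang vs Ferraro: 6 to 5, Hoang.
Each candidate drops at least one matchup (Aoki loses to Hoang; Weber loses to Aoki; Hoang loses to Weber; Ferraro loses to Aoki); the cycle Aoki → Weber → Hoang → Aoki rules out a Condorcet winner.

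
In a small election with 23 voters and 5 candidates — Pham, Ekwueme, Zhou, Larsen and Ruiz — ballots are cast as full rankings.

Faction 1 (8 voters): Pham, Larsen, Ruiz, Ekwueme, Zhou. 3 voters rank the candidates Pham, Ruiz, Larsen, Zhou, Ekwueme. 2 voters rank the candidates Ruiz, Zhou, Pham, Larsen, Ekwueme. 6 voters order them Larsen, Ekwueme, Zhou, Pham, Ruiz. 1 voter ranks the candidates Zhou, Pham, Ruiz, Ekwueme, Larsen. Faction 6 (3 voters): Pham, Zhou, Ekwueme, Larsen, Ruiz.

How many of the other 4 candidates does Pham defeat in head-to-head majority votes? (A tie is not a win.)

4

Pham against each rival (23 voters):
Pham vs Ekwueme: Pham wins 17–6.
Pham vs Zhou: Pham wins 14–9.
Pham vs Larsen: Pham, 17–6.
Pham vs Ruiz: 8+3+6+1+3 = 21 for Pham, 2 for Ruiz — Pham by 21–2.
Pham beats Ekwueme, Zhou, Larsen, Ruiz — 4 pairwise wins.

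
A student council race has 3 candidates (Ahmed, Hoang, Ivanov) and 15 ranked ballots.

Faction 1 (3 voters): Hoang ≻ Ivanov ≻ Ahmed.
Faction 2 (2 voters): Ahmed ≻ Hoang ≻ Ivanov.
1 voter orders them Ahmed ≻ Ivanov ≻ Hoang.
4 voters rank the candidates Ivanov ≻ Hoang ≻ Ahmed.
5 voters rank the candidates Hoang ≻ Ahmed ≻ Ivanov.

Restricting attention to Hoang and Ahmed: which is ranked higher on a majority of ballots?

Ballots ranking Hoang above Ahmed: 3 + 4 + 5 = 12.
Ballots ranking Ahmed above Hoang: 15 − 12 = 3.
Hoang wins the head-to-head 12–3.

Hoang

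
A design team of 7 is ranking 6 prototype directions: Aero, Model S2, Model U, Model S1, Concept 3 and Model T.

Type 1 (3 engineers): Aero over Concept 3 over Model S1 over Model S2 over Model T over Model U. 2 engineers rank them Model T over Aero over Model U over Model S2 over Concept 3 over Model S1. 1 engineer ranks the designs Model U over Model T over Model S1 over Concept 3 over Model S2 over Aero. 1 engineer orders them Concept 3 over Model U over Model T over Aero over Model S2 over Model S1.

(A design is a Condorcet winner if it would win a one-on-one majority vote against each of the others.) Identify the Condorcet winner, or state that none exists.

Check each pair by majority over 7 ballots:
Aero vs Model S2: Aero is ranked higher on 3+2+1 = 6 ballots, Model S2 on 1. Aero wins 6–1.
Aero vs Model U: 3+2 = 5 for Aero, 2 for Model U — Aero by 5–2.
Aero vs Model S1: Aero preferred on 3+2+1 = 6 ballots; Aero wins 6–1.
Aero vs Concept 3: Aero preferred on 3+2 = 5 ballots; Aero wins 5–2.
Aero vs Model T: Model T, 4–3.
Model S2 vs Model U: Model U, 4–3.
Model S2 vs Model S1: 3 to 4, Model S1.
Model S2 vs Concept 3: 2 to 5, Concept 3.
Model S2–Model T: Model T 4–3.
Model U vs Model S1: 2+1+1 = 4 for Model U, 3 for Model S1 — Model U by 4–3.
Model U vs Concept 3: Model U is ranked higher on 2+1 = 3 ballots, Concept 3 on 4. Concept 3 wins 4–3.
Model U vs Model T: 1+1 = 2 for Model U, 5 for Model T — Model T by 5–2.
Model S1 vs Concept 3: 1 for Model S1, 6 for Concept 3 — Concept 3 by 6–1.
Model S1 vs Model T: Model T, 4–3.
Concept 3 vs Model T: Concept 3 preferred on 3+1 = 4 ballots; Concept 3 wins 4–3.
Each design drops at least one matchup (Aero loses to Model T; Model S2 loses to Aero; Model U loses to Aero; Model S1 loses to Aero; Concept 3 loses to Aero; Model T loses to Concept 3); the cycle Aero beats Concept 3 beats Model T beats Aero rules out a Condorcet winner.

none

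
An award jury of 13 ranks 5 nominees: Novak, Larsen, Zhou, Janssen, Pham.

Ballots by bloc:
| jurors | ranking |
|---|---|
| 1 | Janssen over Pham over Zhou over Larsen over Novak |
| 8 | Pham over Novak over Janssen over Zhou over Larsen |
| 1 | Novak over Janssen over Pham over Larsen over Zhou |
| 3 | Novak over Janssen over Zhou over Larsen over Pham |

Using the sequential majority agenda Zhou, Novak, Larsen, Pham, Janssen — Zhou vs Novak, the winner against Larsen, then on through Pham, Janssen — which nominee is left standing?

Pham

Round 1: Zhou vs Novak — 1–12, Novak advances.
Round 2: Novak vs Larsen — 12–1, Novak advances.
Round 3: Novak vs Pham — 4–9, Pham advances.
Round 4: Pham vs Janssen — 8–5, Pham advances.
The agenda winner is Pham.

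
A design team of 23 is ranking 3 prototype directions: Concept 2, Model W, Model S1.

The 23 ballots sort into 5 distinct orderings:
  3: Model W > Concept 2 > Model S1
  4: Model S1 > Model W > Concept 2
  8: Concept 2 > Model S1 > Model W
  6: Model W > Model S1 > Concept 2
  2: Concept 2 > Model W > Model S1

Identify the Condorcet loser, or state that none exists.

none

Head-to-head results (23 engineers):
Concept 2 vs Model W: Concept 2 is ranked higher on 8+2 = 10 ballots, Model W on 13. Model W wins 13–10.
Concept 2 vs Model S1: Concept 2 preferred on 3+8+2 = 13 ballots; Concept 2 wins 13–10.
Model W vs Model S1: 3+6+2 = 11 for Model W, 12 for Model S1 — Model S1 by 12–11.
Every design wins at least one matchup (Concept 2 beats Model S1; Model W beats Concept 2; Model S1 beats Model W), so there is no Condorcet loser.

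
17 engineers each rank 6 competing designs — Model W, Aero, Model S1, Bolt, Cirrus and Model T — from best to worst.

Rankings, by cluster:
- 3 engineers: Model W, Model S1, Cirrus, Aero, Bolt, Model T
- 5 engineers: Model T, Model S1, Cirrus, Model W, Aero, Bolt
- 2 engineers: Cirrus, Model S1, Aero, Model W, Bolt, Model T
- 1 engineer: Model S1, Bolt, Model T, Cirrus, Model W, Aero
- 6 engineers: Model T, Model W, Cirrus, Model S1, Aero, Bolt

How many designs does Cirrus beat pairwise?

Cirrus against each rival (17 engineers):
Cirrus vs Model W: Model W wins 9–8.
Cirrus vs Aero: Cirrus, 17–0.
Cirrus vs Model S1: Model S1 wins 9–8.
Cirrus vs Bolt: 16 to 1, Cirrus.
Cirrus vs Model T: Model T, 12–5.
Cirrus beats Aero, Bolt; loses to Model W, Model S1, Model T — 2 pairwise wins.

2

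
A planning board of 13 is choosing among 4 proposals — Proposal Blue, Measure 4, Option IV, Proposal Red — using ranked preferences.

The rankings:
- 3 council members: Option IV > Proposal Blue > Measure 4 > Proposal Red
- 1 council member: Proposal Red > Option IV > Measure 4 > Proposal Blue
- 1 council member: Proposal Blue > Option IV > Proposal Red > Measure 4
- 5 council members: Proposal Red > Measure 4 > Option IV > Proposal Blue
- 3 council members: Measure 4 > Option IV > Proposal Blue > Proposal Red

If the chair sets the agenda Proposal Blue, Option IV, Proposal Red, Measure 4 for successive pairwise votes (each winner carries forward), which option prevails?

Round 1: Proposal Blue vs Option IV — 1–12, Option IV advances.
Round 2: Option IV vs Proposal Red — 7–6, Option IV advances.
Round 3: Option IV vs Measure 4 — 5–8, Measure 4 advances.
The agenda winner is Measure 4.

Measure 4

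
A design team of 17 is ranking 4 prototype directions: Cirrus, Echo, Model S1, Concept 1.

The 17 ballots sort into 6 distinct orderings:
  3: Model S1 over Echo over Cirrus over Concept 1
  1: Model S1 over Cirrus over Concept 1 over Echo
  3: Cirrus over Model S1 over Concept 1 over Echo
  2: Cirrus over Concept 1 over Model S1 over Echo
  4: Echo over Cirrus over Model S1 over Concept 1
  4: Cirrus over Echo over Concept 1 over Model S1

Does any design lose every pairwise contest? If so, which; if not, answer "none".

Pairwise majorities:
Cirrus vs Echo: 10 to 7, Cirrus.
Cirrus vs Model S1: Cirrus is ranked higher on 3+2+4+4 = 13 ballots, Model S1 on 4. Cirrus wins 13–4.
Cirrus vs Concept 1: 3+1+3+2+4+4 = 17 for Cirrus, 0 for Concept 1 — Cirrus by 17–0.
Echo vs Model S1: 4+4 = 8 for Echo, 9 for Model S1 — Model S1 by 9–8.
Echo vs Concept 1: Echo, 11–6.
Model S1 vs Concept 1: Model S1, 11–6.
Only Concept 1 has no wins; Concept 1 is the Condorcet loser.

Concept 1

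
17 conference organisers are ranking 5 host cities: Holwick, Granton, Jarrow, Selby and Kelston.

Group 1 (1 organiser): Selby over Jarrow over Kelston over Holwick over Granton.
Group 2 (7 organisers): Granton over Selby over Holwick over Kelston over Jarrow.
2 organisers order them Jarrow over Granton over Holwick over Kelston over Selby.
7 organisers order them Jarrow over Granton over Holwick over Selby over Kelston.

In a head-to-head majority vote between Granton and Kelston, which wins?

Granton

Ballots ranking Granton above Kelston: 7 + 2 + 7 = 16.
Ballots ranking Kelston above Granton: 17 − 16 = 1.
Granton wins the head-to-head 16–1.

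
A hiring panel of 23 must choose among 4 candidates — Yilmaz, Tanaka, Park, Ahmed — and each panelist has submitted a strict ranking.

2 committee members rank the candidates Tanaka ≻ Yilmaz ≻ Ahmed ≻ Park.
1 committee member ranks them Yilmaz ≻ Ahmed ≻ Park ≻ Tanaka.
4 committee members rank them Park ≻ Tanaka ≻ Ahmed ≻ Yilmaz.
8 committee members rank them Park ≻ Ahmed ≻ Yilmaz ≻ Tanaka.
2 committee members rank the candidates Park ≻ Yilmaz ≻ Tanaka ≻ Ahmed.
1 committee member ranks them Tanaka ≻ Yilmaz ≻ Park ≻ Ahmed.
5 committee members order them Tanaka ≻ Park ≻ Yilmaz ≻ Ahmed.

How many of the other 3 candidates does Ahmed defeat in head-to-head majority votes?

1

Ahmed against each rival (23 committee members):
Ahmed vs Yilmaz: 12 to 11, Ahmed.
Ahmed vs Tanaka: 1+8 = 9 for Ahmed, 14 for Tanaka — Tanaka by 14–9.
Ahmed vs Park: 3 to 20, Park.
Ahmed beats Yilmaz; loses to Tanaka, Park — 1 pairwise win.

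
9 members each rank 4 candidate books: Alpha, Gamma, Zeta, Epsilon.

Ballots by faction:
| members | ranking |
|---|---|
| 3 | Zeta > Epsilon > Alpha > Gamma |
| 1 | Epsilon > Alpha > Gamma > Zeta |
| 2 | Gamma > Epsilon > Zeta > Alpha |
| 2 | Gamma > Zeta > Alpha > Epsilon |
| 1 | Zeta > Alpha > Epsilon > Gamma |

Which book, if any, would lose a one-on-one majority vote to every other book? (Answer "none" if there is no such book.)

Pairwise majorities:
Alpha vs Gamma: Alpha is ranked higher on 3+1+1 = 5 ballots, Gamma on 4. Alpha wins 5–4.
Alpha vs Zeta: Zeta, 8–1.
Alpha vs Epsilon: Epsilon wins 6–3.
Gamma vs Zeta: Gamma, 5–4.
Gamma vs Epsilon: Epsilon wins 5–4.
Zeta vs Epsilon: 3+2+1 = 6 for Zeta, 3 for Epsilon — Zeta by 6–3.
Every book wins at least one matchup (Alpha beats Gamma; Gamma beats Zeta; Zeta beats Alpha; Epsilon beats Alpha), so there is no Condorcet loser.

none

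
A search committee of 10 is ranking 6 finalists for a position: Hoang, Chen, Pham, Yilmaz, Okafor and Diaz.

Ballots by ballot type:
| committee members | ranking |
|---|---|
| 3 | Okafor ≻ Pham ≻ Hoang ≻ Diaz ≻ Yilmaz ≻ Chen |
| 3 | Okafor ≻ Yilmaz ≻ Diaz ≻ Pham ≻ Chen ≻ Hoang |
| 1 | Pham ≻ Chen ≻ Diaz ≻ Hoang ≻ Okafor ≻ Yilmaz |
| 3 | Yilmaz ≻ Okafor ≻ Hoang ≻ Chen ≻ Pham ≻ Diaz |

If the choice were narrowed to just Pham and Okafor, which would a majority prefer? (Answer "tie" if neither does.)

Okafor

Ballots ranking Pham above Okafor: 1.
Ballots ranking Okafor above Pham: 10 − 1 = 9.
Okafor wins the head-to-head 9–1.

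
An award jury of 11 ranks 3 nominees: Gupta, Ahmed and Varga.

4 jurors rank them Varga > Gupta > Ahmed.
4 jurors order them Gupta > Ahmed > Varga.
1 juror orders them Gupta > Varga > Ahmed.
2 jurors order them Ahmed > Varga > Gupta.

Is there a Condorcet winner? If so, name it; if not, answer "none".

none

Check each pair by majority over 11 ballots:
Gupta vs Ahmed: Gupta wins 9–2.
Gupta–Varga: Varga 6–5.
Ahmed vs Varga: Ahmed wins 6–5.
No nominee is unbeaten: Gupta loses to Varga; Ahmed loses to Gupta; Varga loses to Ahmed. In particular Gupta → Ahmed → Varga → Gupta is a majority cycle — no Condorcet winner exists.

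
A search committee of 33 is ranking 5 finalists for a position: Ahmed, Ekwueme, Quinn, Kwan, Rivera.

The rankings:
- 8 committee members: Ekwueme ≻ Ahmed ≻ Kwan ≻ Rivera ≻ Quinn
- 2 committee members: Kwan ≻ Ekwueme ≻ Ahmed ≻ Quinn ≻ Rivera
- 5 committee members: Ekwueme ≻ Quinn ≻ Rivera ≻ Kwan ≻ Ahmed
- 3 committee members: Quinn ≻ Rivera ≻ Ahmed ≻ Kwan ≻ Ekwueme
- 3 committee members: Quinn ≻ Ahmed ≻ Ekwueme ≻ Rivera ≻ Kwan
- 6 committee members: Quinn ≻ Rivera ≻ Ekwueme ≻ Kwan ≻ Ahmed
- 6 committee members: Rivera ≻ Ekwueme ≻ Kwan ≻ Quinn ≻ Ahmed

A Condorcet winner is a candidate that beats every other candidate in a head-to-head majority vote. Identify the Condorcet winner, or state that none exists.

Ekwueme

Pairwise majorities:
Ahmed vs Ekwueme: 6 to 27, Ekwueme.
Ahmed–Quinn: Quinn 23–10.
Ahmed vs Kwan: Kwan, 19–14.
Ahmed vs Rivera: Rivera wins 20–13.
Ekwueme vs Quinn: Ekwueme, 21–12.
Ekwueme vs Kwan: Ekwueme, 28–5.
Ekwueme vs Rivera: Ekwueme, 18–15.
Quinn vs Kwan: 5+3+3+6 = 17 for Quinn, 16 for Kwan — Quinn by 17–16.
Quinn vs Rivera: Quinn, 19–14.
Kwan vs Rivera: 8+2 = 10 for Kwan, 23 for Rivera — Rivera by 23–10.
Ekwueme wins every pairwise contest, so Ekwueme is the Condorcet winner.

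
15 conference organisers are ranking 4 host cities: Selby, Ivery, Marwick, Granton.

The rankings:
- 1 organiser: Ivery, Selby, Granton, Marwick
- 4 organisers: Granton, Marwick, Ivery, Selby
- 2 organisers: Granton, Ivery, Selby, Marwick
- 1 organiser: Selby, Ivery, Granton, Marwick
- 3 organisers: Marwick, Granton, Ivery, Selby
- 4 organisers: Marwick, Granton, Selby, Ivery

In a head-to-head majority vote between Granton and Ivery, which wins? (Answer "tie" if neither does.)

Ballots ranking Granton above Ivery: 4 + 2 + 3 + 4 = 13.
Ballots ranking Ivery above Granton: 15 − 13 = 2.
Granton wins the head-to-head 13–2.

Granton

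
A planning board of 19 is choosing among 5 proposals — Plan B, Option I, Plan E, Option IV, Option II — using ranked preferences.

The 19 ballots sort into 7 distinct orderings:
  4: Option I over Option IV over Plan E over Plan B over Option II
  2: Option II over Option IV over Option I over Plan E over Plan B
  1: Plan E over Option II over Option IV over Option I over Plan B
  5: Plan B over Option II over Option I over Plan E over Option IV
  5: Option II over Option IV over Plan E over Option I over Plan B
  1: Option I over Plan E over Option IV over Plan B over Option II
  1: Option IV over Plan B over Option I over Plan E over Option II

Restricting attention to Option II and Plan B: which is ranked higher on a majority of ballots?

Plan B

Ballots ranking Option II above Plan B: 2 + 1 + 5 = 8.
Ballots ranking Plan B above Option II: 19 − 8 = 11.
Plan B wins the head-to-head 11–8.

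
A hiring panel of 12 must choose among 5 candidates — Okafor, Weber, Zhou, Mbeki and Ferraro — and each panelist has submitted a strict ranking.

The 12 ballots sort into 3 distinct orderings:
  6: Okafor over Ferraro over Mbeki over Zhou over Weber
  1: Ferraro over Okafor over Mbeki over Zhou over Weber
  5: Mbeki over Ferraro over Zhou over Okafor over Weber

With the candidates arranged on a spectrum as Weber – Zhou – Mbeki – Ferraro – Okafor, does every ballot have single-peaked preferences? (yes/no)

yes

Axis positions: Weber=1, Zhou=2, Mbeki=3, Ferraro=4, Okafor=5.
Faction 1 (peak Okafor at position 5): ranking walks positions 5-4-3-2-1, expanding outward from the peak — single-peaked.
Faction 2 (peak Ferraro at position 4): ranking walks positions 4-5-3-2-1, expanding outward from the peak — single-peaked.
Faction 3 (peak Mbeki at position 3): ranking walks positions 3-4-2-5-1, expanding outward from the peak — single-peaked.
Every ranking is single-peaked on this axis.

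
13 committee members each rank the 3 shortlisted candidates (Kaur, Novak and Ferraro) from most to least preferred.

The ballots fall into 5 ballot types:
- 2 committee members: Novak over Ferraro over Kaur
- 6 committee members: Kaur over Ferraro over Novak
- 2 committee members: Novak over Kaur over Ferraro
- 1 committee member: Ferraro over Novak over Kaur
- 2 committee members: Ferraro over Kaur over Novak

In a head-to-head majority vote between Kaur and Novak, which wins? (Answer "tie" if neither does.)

Kaur

Ballots ranking Kaur above Novak: 6 + 2 = 8.
Ballots ranking Novak above Kaur: 13 − 8 = 5.
Kaur wins the head-to-head 8–5.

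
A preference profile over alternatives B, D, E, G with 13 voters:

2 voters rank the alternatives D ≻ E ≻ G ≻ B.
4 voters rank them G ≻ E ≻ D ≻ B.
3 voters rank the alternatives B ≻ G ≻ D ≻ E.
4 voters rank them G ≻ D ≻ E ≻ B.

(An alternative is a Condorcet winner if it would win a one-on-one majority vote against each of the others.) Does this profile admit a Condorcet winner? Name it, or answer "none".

Head-to-head results (13 voters):
B–D: D 10–3.
B–E: E 10–3.
B–G: G 10–3.
D vs E: D wins 9–4.
D vs G: G, 11–2.
E vs G: G, 11–2.
G defeats every rival head-to-head and is the Condorcet winner.

G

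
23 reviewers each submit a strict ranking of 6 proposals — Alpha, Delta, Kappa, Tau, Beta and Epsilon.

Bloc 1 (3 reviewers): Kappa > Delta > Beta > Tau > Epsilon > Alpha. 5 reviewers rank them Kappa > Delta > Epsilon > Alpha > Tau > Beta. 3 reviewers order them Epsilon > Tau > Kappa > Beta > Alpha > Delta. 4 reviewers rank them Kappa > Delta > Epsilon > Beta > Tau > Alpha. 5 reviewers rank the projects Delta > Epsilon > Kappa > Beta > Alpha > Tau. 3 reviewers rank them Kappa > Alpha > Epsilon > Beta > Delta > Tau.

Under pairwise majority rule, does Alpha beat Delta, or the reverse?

Ballots ranking Alpha above Delta: 3 + 3 = 6.
Ballots ranking Delta above Alpha: 23 − 6 = 17.
Delta wins the head-to-head 17–6.

Delta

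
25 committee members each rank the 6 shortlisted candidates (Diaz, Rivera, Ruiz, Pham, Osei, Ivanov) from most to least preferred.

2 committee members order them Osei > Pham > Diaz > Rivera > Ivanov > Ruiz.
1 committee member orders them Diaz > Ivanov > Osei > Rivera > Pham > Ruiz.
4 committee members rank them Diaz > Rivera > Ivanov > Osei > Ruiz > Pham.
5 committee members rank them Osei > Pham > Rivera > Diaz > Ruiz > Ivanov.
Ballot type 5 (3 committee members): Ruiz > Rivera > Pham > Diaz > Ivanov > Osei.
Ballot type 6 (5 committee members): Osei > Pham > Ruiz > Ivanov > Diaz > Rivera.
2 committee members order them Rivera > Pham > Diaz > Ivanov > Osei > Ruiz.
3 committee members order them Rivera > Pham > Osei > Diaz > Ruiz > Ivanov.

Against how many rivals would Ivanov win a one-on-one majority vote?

Ivanov against each rival (25 committee members):
Ivanov vs Diaz: Ivanov is ranked higher on 5 ballots, Diaz on 20. Diaz wins 20–5.
Ivanov vs Rivera: Rivera wins 19–6.
Ivanov vs Ruiz: Ruiz, 16–9.
Ivanov vs Pham: Pham wins 20–5.
Ivanov–Osei: Osei 15–10.
Ivanov beats no one; loses to Diaz, Rivera, Ruiz, Pham, Osei — 0 pairwise wins.

0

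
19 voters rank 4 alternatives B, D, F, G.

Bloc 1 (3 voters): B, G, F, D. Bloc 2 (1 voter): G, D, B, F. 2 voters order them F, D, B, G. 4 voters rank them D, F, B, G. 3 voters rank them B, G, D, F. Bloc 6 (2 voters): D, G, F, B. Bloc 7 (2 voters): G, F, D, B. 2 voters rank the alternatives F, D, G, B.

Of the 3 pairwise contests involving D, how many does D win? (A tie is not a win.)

3

D against each rival (19 voters):
D vs B: D preferred on 1+2+4+2+2+2 = 13 ballots; D wins 13–6.
D vs F: D is ranked higher on 1+4+3+2 = 10 ballots, F on 9. D wins 10–9.
D vs G: D is ranked higher on 2+4+2+2 = 10 ballots, G on 9. D wins 10–9.
D beats B, F, G — 3 pairwise wins.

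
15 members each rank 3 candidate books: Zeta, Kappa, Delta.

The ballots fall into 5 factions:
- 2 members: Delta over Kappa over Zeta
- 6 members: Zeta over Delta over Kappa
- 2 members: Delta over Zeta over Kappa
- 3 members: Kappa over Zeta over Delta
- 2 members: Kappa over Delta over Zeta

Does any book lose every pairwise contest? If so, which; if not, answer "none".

Head-to-head results (15 members):
Zeta vs Kappa: Zeta wins 8–7.
Zeta vs Delta: Zeta wins 9–6.
Kappa vs Delta: Kappa preferred on 3+2 = 5 ballots; Delta wins 10–5.
Kappa loses to every other book — it is the Condorcet loser.

Kappa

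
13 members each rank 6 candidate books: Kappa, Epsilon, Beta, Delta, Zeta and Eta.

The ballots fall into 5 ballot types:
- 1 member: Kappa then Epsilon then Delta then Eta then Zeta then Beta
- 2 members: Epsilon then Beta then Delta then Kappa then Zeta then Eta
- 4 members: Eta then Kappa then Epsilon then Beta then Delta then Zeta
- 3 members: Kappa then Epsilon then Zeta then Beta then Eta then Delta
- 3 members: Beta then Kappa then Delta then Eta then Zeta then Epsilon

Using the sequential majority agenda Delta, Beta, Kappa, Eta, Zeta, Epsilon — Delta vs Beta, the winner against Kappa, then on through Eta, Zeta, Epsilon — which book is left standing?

Kappa

Round 1: Delta vs Beta — 1–12, Beta advances.
Round 2: Beta vs Kappa — 5–8, Kappa advances.
Round 3: Kappa vs Eta — 9–4, Kappa advances.
Round 4: Kappa vs Zeta — 13–0, Kappa advances.
Round 5: Kappa vs Epsilon — 11–2, Kappa advances.
The agenda winner is Kappa.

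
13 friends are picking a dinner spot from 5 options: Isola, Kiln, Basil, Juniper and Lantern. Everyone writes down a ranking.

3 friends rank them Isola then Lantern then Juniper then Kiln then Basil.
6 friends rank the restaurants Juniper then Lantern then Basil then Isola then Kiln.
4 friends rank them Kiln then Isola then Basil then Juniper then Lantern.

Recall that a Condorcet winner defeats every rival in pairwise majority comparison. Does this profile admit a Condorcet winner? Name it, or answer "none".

Isola

Head-to-head results (13 friends):
Isola vs Kiln: Isola is ranked higher on 3+6 = 9 ballots, Kiln on 4. Isola wins 9–4.
Isola vs Basil: Isola, 7–6.
Isola vs Juniper: 3+4 = 7 for Isola, 6 for Juniper — Isola by 7–6.
Isola–Lantern: Isola 7–6.
Kiln–Basil: Kiln 7–6.
Kiln vs Juniper: Kiln is ranked higher on 4 ballots, Juniper on 9. Juniper wins 9–4.
Kiln vs Lantern: Kiln is ranked higher on 4 ballots, Lantern on 9. Lantern wins 9–4.
Basil vs Juniper: 4 to 9, Juniper.
Basil vs Lantern: 4 to 9, Lantern.
Juniper vs Lantern: 10 to 3, Juniper.
Only Isola has no losses; Isola is the Condorcet winner.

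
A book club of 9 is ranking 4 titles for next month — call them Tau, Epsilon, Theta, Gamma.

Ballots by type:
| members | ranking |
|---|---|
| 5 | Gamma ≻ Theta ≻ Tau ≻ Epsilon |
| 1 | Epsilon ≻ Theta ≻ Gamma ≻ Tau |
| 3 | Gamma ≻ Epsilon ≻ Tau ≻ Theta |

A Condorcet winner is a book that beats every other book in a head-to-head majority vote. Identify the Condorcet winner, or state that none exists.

Gamma

Head-to-head results (9 members):
Tau vs Epsilon: 5 for Tau, 4 for Epsilon — Tau by 5–4.
Tau vs Theta: Tau preferred on 3 ballots; Theta wins 6–3.
Tau vs Gamma: 0 for Tau, 9 for Gamma — Gamma by 9–0.
Epsilon vs Theta: 4 to 5, Theta.
Epsilon vs Gamma: 1 for Epsilon, 8 for Gamma — Gamma by 8–1.
Theta vs Gamma: Theta is ranked higher on 1 ballot, Gamma on 8. Gamma wins 8–1.
Gamma beats each of Tau, Epsilon, Theta — Gamma is the Condorcet winner.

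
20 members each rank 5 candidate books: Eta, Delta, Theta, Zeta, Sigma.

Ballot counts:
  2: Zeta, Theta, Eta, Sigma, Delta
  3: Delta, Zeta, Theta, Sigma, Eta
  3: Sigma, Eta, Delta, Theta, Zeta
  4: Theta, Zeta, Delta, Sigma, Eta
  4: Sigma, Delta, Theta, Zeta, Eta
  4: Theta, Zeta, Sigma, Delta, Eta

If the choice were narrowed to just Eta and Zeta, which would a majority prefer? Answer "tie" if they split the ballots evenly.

Ballots ranking Eta above Zeta: 3.
Ballots ranking Zeta above Eta: 20 − 3 = 17.
Zeta wins the head-to-head 17–3.

Zeta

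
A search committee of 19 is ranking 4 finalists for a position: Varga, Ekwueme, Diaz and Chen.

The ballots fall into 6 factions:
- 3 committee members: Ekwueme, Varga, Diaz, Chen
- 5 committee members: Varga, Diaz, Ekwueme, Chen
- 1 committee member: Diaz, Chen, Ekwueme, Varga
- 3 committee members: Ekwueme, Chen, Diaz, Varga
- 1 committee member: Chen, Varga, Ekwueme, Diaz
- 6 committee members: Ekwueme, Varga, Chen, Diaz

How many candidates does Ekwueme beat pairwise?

Ekwueme against each rival (19 committee members):
Ekwueme vs Varga: Ekwueme is ranked higher on 3+1+3+6 = 13 ballots, Varga on 6. Ekwueme wins 13–6.
Ekwueme–Diaz: Ekwueme 13–6.
Ekwueme vs Chen: Ekwueme is ranked higher on 3+5+3+6 = 17 ballots, Chen on 2. Ekwueme wins 17–2.
Ekwueme beats Varga, Diaz, Chen — 3 pairwise wins.

3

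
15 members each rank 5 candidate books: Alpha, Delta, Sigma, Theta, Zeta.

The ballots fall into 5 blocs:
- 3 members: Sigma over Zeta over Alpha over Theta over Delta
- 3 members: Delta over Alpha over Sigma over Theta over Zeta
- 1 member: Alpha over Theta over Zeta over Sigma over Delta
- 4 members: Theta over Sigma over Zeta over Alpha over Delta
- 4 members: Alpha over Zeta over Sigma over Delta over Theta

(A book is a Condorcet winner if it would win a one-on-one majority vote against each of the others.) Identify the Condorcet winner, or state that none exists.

Check each pair by majority over 15 ballots:
Alpha vs Delta: 12 to 3, Alpha.
Alpha–Sigma: Alpha 8–7.
Alpha vs Theta: Alpha is ranked higher on 3+3+1+4 = 11 ballots, Theta on 4. Alpha wins 11–4.
Alpha–Zeta: Alpha 8–7.
Delta vs Sigma: 3 to 12, Sigma.
Delta vs Theta: Theta wins 8–7.
Delta vs Zeta: Zeta, 12–3.
Sigma vs Theta: Sigma preferred on 3+3+4 = 10 ballots; Sigma wins 10–5.
Sigma vs Zeta: 10 to 5, Sigma.
Theta vs Zeta: Theta preferred on 3+1+4 = 8 ballots; Theta wins 8–7.
Only Alpha has no losses; Alpha is the Condorcet winner.

Alpha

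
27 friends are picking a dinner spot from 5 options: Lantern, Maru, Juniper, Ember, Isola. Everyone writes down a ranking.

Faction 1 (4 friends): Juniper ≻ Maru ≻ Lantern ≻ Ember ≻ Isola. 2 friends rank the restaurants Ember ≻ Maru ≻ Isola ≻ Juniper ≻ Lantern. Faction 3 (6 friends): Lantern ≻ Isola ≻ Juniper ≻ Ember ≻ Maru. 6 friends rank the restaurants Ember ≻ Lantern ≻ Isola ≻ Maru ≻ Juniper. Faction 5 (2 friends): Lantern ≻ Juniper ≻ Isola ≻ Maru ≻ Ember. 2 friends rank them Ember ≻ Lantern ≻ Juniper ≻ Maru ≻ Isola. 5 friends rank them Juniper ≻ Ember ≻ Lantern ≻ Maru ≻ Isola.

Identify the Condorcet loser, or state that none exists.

Head-to-head results (27 friends):
Lantern vs Maru: Lantern, 21–6.
Lantern vs Juniper: Lantern preferred on 6+6+2+2 = 16 ballots; Lantern wins 16–11.
Lantern vs Ember: 12 to 15, Ember.
Lantern vs Isola: Lantern preferred on 4+6+6+2+2+5 = 25 ballots; Lantern wins 25–2.
Maru vs Juniper: 8 to 19, Juniper.
Maru vs Ember: Maru is ranked higher on 4+2 = 6 ballots, Ember on 21. Ember wins 21–6.
Maru vs Isola: Maru is ranked higher on 4+2+2+5 = 13 ballots, Isola on 14. Isola wins 14–13.
Juniper vs Ember: Juniper is ranked higher on 4+6+2+5 = 17 ballots, Ember on 10. Juniper wins 17–10.
Juniper vs Isola: 4+2+2+5 = 13 for Juniper, 14 for Isola — Isola by 14–13.
Ember vs Isola: 4+2+6+2+5 = 19 for Ember, 8 for Isola — Ember by 19–8.
Maru is beaten in every head-to-head and is the Condorcet loser.

Maru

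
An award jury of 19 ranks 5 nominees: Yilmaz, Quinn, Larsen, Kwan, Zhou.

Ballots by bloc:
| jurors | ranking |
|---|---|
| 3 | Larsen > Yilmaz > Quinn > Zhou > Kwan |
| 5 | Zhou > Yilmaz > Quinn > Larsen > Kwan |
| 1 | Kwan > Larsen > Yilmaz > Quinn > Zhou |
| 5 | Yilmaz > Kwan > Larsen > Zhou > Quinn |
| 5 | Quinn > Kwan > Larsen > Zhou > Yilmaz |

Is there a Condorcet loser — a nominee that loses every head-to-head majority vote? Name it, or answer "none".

Pairwise majorities:
Yilmaz–Quinn: Yilmaz 14–5.
Yilmaz–Larsen: Yilmaz 10–9.
Yilmaz vs Kwan: 13 to 6, Yilmaz.
Yilmaz vs Zhou: 9 to 10, Zhou.
Quinn vs Larsen: Quinn wins 10–9.
Quinn vs Kwan: Quinn wins 13–6.
Quinn vs Zhou: Quinn preferred on 3+1+5 = 9 ballots; Zhou wins 10–9.
Larsen vs Kwan: Kwan wins 11–8.
Larsen vs Zhou: 14 to 5, Larsen.
Kwan vs Zhou: Kwan wins 11–8.
No nominee is winless: Yilmaz beats Quinn; Quinn beats Larsen; Larsen beats Zhou; Kwan beats Larsen; Zhou beats Yilmaz. There is no Condorcet loser.

none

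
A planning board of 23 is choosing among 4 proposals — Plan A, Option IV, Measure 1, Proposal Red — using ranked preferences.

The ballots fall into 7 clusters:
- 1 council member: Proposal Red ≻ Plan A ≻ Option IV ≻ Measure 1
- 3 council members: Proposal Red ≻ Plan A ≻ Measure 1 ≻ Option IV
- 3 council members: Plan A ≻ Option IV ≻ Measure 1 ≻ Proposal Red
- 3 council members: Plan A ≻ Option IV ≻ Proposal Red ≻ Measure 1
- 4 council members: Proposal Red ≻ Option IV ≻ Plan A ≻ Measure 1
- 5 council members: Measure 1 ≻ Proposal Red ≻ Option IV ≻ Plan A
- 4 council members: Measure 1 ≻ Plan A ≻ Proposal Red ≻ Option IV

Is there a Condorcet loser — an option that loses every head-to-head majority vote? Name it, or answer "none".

Option IV

Pairwise majorities:
Plan A vs Option IV: 14 to 9, Plan A.
Plan A vs Measure 1: 14 to 9, Plan A.
Plan A–Proposal Red: Proposal Red 13–10.
Option IV vs Measure 1: 11 to 12, Measure 1.
Option IV vs Proposal Red: 6 to 17, Proposal Red.
Measure 1 vs Proposal Red: Measure 1, 12–11.
Only Option IV has no wins; Option IV is the Condorcet loser.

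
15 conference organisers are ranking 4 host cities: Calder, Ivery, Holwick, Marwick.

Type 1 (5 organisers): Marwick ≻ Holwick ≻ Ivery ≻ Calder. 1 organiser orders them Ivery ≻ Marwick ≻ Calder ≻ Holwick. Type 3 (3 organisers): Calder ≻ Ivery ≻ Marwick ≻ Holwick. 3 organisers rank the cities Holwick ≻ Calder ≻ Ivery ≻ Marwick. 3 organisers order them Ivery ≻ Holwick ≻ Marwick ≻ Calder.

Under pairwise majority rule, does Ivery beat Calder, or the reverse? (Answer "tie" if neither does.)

Ivery

Ballots ranking Ivery above Calder: 5 + 1 + 3 = 9.
Ballots ranking Calder above Ivery: 15 − 9 = 6.
Ivery wins the head-to-head 9–6.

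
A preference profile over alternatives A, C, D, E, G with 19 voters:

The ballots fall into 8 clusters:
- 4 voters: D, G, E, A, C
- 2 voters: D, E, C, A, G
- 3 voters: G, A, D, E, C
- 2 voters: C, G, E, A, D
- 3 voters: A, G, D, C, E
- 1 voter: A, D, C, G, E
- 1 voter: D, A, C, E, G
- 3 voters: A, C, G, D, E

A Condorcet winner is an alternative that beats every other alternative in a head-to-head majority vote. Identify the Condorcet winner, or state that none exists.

A

Check each pair by majority over 19 ballots:
A vs C: A preferred on 4+3+3+1+1+3 = 15 ballots; A wins 15–4.
A vs D: A preferred on 3+2+3+1+3 = 12 ballots; A wins 12–7.
A vs E: 3+3+1+1+3 = 11 for A, 8 for E — A by 11–8.
A vs G: A preferred on 2+3+1+1+3 = 10 ballots; A wins 10–9.
C vs D: 2+3 = 5 for C, 14 for D — D by 14–5.
C vs E: C is ranked higher on 2+3+1+1+3 = 10 ballots, E on 9. C wins 10–9.
C vs G: C preferred on 2+2+1+1+3 = 9 ballots; G wins 10–9.
D vs E: 17 to 2, D.
D vs G: D preferred on 4+2+1+1 = 8 ballots; G wins 11–8.
E vs G: 2+1 = 3 for E, 16 for G — G by 16–3.
Only A has no losses; A is the Condorcet winner.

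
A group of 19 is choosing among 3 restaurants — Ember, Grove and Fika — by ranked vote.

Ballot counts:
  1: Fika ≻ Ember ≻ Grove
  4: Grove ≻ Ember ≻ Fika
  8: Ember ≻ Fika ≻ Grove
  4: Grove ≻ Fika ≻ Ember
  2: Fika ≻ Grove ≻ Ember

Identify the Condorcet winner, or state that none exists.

Check each pair by majority over 19 ballots:
Ember vs Grove: Grove, 10–9.
Ember vs Fika: Ember, 12–7.
Grove vs Fika: Fika, 11–8.
No restaurant is unbeaten: Ember loses to Grove; Grove loses to Fika; Fika loses to Ember. In particular Ember → Fika → Grove → Ember is a majority cycle — no Condorcet winner exists.

none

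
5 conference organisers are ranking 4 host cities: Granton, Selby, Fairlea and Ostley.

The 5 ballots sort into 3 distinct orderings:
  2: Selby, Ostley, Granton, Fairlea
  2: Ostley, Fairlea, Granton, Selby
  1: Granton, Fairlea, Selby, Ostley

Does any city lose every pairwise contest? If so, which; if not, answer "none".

none

Pairwise majorities:
Granton vs Selby: Granton preferred on 2+1 = 3 ballots; Granton wins 3–2.
Granton vs Fairlea: Granton is ranked higher on 2+1 = 3 ballots, Fairlea on 2. Granton wins 3–2.
Granton–Ostley: Ostley 4–1.
Selby–Fairlea: Fairlea 3–2.
Selby vs Ostley: Selby preferred on 2+1 = 3 ballots; Selby wins 3–2.
Fairlea vs Ostley: Fairlea preferred on 1 ballot; Ostley wins 4–1.
No city is winless: Granton beats Selby; Selby beats Ostley; Fairlea beats Selby; Ostley beats Granton. There is no Condorcet loser.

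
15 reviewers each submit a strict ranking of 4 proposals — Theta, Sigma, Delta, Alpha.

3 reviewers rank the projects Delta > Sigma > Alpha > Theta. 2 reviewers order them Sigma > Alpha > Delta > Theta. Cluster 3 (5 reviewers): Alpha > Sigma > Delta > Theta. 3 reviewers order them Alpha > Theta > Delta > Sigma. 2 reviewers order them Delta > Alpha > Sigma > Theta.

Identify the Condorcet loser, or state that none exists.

Theta

Head-to-head results (15 reviewers):
Theta vs Sigma: 3 for Theta, 12 for Sigma — Sigma by 12–3.
Theta vs Delta: Theta preferred on 3 ballots; Delta wins 12–3.
Theta vs Alpha: 0 to 15, Alpha.
Sigma vs Delta: Sigma is ranked higher on 2+5 = 7 ballots, Delta on 8. Delta wins 8–7.
Sigma vs Alpha: 3+2 = 5 for Sigma, 10 for Alpha — Alpha by 10–5.
Delta vs Alpha: Alpha wins 10–5.
Theta loses to every other project — it is the Condorcet loser.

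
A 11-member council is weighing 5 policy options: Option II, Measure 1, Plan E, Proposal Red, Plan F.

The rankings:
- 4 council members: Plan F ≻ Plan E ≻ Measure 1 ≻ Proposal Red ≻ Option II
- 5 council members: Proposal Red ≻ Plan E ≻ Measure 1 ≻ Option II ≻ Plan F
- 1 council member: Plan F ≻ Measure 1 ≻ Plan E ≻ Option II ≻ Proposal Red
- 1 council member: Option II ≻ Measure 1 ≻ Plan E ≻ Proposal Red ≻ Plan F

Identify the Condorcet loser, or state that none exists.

Plan F

Head-to-head results (11 council members):
Option II vs Measure 1: Option II is ranked higher on 1 ballot, Measure 1 on 10. Measure 1 wins 10–1.
Option II–Plan E: Plan E 10–1.
Option II vs Proposal Red: Proposal Red wins 9–2.
Option II vs Plan F: Option II preferred on 5+1 = 6 ballots; Option II wins 6–5.
Measure 1 vs Plan E: Plan E, 9–2.
Measure 1 vs Proposal Red: Measure 1 wins 6–5.
Measure 1–Plan F: Measure 1 6–5.
Plan E vs Proposal Red: Plan E, 6–5.
Plan E vs Plan F: Plan E is ranked higher on 5+1 = 6 ballots, Plan F on 5. Plan E wins 6–5.
Proposal Red vs Plan F: 5+1 = 6 for Proposal Red, 5 for Plan F — Proposal Red by 6–5.
Only Plan F has no wins; Plan F is the Condorcet loser.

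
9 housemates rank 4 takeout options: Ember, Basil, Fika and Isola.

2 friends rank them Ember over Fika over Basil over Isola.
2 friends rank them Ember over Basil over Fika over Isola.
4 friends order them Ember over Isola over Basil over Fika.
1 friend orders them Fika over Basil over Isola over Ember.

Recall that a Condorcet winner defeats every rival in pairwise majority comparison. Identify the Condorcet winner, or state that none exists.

Ember

Check each pair by majority over 9 ballots:
Ember vs Basil: Ember, 8–1.
Ember vs Fika: Ember wins 8–1.
Ember vs Isola: Ember, 8–1.
Basil–Fika: Basil 6–3.
Basil vs Isola: Basil, 5–4.
Fika–Isola: Fika 5–4.
Ember defeats every rival head-to-head and is the Condorcet winner.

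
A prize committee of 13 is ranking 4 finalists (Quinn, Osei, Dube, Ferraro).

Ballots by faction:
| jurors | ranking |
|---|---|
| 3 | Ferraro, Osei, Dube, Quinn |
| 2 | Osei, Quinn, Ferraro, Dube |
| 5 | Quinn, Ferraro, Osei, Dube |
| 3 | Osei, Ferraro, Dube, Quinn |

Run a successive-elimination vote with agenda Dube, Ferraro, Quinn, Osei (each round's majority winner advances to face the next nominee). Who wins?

Round 1: Dube vs Ferraro — 0–13, Ferraro advances.
Round 2: Ferraro vs Quinn — 6–7, Quinn advances.
Round 3: Quinn vs Osei — 5–8, Osei advances.
Osei survives the agenda.

Osei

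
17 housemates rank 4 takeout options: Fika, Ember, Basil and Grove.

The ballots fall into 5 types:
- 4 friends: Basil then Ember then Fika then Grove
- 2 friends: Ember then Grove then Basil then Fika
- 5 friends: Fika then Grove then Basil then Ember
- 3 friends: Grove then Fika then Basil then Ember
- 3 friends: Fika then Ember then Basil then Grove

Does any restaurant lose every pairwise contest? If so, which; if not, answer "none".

none

Pairwise majorities:
Fika vs Ember: Fika, 11–6.
Fika vs Basil: 5+3+3 = 11 for Fika, 6 for Basil — Fika by 11–6.
Fika vs Grove: Fika is ranked higher on 4+5+3 = 12 ballots, Grove on 5. Fika wins 12–5.
Ember vs Basil: Basil wins 12–5.
Ember–Grove: Ember 9–8.
Basil vs Grove: Grove, 10–7.
Each restaurant has at least one pairwise win (Fika beats Ember; Ember beats Grove; Basil beats Ember; Grove beats Basil) — no Condorcet loser.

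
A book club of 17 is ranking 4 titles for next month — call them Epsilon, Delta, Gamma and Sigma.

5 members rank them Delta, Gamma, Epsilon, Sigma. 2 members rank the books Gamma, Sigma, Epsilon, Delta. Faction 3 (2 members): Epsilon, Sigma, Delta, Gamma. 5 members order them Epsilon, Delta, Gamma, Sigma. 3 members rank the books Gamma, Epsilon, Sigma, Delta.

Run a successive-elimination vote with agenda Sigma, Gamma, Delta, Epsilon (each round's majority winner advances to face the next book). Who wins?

Round 1: Sigma vs Gamma — 2–15, Gamma advances.
Round 2: Gamma vs Delta — 5–12, Delta advances.
Round 3: Delta vs Epsilon — 5–12, Epsilon advances.
Epsilon survives the agenda.

Epsilon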